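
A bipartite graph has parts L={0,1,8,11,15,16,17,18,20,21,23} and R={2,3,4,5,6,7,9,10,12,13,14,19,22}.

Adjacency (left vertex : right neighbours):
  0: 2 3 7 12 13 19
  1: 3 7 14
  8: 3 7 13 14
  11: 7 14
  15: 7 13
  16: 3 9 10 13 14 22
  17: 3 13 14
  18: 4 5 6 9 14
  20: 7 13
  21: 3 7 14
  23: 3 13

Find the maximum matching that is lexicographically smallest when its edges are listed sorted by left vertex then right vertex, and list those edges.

Lex-smallest maximum matching: {(0,2), (1,3), (8,7), (11,14), (15,13), (16,9), (18,4)}

|M| = 7 (so the lex-smallest maximum matching has 7 edges)
process left vertices in ascending order; for each, take the smallest-labelled available neighbour that still permits 7 edges overall, or leave it unmatched if none does
lex-smallest matching: {0-2, 1-3, 8-7, 11-14, 15-13, 16-9, 18-4}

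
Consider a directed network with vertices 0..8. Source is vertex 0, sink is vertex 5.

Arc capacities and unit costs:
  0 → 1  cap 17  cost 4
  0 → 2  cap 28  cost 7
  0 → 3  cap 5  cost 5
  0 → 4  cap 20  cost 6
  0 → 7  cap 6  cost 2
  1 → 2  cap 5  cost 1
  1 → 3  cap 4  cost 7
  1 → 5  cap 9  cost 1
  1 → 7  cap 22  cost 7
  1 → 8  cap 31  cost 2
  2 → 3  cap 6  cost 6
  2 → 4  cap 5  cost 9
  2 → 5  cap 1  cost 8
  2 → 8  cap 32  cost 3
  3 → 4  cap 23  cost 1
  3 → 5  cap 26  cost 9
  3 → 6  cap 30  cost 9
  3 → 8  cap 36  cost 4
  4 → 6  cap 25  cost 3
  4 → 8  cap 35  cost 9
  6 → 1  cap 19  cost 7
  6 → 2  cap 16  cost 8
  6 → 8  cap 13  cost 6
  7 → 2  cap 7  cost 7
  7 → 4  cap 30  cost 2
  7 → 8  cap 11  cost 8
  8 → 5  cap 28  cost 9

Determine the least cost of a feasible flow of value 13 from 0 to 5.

shortest-cost path #1: 0→1→5 push 9 @ unit cost 5 (adds 45)
shortest-cost path #2: 0→1→2→5 push 1 @ unit cost 13 (adds 13)
shortest-cost path #3: 0→3→5 push 3 @ unit cost 14 (adds 42)
total cost = 100

Minimum cost for 13 units: 100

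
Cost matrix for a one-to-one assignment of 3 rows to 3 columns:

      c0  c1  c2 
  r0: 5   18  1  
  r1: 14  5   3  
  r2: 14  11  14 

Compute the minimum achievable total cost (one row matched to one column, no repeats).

Minimum assignment cost: 19

optimal assignment: row0→col0 (cost 5), row1→col2 (cost 3), row2→col1 (cost 11)
total = 5 + 3 + 11 = 19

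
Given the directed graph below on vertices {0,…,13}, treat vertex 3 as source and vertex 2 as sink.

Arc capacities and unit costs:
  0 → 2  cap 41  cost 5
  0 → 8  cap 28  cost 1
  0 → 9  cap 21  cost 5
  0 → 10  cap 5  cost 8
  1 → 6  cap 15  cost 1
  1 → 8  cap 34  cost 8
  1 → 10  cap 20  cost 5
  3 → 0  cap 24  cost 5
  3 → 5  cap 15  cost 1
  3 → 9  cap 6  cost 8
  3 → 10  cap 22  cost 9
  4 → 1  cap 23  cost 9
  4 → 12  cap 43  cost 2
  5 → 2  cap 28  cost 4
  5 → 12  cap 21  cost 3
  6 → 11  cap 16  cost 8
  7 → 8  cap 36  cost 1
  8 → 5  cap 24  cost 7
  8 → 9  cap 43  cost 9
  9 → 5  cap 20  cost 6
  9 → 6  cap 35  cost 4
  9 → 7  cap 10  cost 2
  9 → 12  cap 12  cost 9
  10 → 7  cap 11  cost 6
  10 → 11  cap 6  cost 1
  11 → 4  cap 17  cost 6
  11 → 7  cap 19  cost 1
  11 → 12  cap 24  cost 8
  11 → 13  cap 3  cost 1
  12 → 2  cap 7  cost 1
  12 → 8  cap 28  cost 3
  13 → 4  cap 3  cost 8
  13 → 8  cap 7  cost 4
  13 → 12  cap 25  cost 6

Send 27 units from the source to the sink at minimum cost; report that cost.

shortest-cost path #1: 3→5→2 push 15 @ unit cost 5 (adds 75)
shortest-cost path #2: 3→0→2 push 12 @ unit cost 10 (adds 120)
total cost = 195

Minimum cost for 27 units: 195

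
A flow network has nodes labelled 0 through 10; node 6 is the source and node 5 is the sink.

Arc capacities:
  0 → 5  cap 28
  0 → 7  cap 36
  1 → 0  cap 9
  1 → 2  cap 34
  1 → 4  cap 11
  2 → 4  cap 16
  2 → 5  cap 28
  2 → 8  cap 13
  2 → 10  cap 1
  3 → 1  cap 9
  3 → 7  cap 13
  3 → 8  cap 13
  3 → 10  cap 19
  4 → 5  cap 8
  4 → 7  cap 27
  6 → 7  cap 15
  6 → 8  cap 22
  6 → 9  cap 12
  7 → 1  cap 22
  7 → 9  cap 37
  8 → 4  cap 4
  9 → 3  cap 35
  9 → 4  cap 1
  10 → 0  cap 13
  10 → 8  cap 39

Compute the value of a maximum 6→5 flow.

augment #1: 6→8→4→5 bottleneck 4, total now 4
augment #2: 6→9→4→5 bottleneck 1, total now 5
augment #3: 6→7→1→0→5 bottleneck 9, total now 14
augment #4: 6→7→1→2→5 bottleneck 6, total now 20
augment #5: 6→9→3→1→2→5 bottleneck 9, total now 29
augment #6: 6→9→3→10→0→5 bottleneck 2, total now 31

Maximum flow value: 31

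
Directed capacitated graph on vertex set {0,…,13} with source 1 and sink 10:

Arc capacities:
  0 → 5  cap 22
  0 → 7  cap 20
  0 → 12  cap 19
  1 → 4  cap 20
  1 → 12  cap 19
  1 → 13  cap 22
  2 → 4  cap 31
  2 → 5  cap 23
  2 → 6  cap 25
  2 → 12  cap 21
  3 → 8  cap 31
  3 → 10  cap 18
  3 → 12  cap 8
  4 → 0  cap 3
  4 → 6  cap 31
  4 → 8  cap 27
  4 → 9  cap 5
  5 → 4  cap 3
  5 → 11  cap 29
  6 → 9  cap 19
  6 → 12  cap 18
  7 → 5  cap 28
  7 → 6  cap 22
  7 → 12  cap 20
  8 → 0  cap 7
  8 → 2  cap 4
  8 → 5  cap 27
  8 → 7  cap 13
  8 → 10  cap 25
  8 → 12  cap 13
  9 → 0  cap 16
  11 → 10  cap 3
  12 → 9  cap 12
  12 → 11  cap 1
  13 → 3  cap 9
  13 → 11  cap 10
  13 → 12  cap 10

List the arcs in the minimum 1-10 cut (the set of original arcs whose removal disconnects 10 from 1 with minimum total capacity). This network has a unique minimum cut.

Min-cut arcs: {(1,4), (5,4), (11,10), (13,3)} (total capacity 35)

augment #1: 1→4→8→10 push 20
augment #2: 1→12→11→10 push 1
augment #3: 1→13→3→10 push 9
augment #4: 1→13→11→10 push 2
augment #5: 1→12→9→0→5→4→8→10 push 3
max flow = 35; residual-reachable set from 1 gives S-side
cut edges (S→T): {(1,4), (5,4), (11,10), (13,3)} total cap 35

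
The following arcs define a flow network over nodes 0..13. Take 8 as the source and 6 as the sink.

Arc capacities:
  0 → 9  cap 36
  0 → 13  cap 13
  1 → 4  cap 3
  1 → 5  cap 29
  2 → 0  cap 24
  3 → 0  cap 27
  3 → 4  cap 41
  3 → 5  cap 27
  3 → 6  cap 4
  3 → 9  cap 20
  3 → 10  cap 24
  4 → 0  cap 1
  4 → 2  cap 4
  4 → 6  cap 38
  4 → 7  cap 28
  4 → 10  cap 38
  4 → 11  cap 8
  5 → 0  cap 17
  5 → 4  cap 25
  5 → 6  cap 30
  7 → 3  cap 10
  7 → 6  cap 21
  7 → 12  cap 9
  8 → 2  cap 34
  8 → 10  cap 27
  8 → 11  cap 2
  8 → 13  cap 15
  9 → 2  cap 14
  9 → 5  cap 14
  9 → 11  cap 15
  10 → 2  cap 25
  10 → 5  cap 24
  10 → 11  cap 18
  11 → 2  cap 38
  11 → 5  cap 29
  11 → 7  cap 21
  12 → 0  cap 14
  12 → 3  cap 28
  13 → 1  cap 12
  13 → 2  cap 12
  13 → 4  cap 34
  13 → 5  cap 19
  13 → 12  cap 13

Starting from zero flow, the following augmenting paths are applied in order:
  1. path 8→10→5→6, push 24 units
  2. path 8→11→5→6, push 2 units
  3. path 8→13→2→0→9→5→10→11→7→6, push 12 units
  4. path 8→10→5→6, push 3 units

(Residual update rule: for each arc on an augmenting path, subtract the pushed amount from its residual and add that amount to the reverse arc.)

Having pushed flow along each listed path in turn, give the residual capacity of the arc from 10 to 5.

Residual capacity of (10,5): 9

after path 1 (8→10→5→6, push 24): res(10,5)=0
after path 2 (8→11→5→6, push 2): res(10,5)=0
after path 3 (8→13→2→0→9→5→10→11→7→6, push 12): res(10,5)=12
after path 4 (8→10→5→6, push 3): res(10,5)=9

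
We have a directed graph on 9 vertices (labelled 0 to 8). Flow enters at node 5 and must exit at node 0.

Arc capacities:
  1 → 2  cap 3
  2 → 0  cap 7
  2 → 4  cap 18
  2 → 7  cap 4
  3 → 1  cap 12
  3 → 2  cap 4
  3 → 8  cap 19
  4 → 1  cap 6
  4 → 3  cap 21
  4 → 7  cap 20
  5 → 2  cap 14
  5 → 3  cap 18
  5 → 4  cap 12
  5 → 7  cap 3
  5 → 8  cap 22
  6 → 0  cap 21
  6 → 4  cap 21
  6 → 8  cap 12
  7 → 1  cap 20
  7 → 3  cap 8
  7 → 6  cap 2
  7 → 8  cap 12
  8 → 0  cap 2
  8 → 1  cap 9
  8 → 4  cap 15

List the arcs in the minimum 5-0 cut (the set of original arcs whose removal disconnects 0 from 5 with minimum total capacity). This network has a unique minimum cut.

augment #1: 5→2→0 push 7
augment #2: 5→8→0 push 2
augment #3: 5→7→6→0 push 2
max flow = 11; residual-reachable set from 5 gives S-side
cut edges (S→T): {(2,0), (7,6), (8,0)} total cap 11

Min-cut arcs: {(2,0), (7,6), (8,0)} (total capacity 11)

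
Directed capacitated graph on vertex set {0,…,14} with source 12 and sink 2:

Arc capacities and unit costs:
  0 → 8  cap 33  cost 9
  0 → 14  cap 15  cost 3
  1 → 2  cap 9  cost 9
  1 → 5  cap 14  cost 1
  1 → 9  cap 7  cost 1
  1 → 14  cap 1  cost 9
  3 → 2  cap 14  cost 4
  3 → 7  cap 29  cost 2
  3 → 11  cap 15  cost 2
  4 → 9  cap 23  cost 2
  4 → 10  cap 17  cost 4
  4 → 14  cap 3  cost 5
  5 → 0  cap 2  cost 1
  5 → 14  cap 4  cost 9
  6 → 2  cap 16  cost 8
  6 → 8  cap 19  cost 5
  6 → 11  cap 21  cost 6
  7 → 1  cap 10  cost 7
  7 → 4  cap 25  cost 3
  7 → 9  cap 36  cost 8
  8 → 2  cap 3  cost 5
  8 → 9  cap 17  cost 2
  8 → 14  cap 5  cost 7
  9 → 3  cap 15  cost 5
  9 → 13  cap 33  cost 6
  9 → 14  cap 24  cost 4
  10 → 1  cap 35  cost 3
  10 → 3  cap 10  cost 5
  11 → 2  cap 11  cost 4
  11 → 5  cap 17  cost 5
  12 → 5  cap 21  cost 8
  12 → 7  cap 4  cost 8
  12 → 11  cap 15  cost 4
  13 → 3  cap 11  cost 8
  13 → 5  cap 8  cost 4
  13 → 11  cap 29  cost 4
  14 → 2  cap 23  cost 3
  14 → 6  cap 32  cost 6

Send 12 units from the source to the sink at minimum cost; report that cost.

shortest-cost path #1: 12→11→2 push 11 @ unit cost 8 (adds 88)
shortest-cost path #2: 12→5→0→14→2 push 1 @ unit cost 15 (adds 15)
total cost = 103

Minimum cost for 12 units: 103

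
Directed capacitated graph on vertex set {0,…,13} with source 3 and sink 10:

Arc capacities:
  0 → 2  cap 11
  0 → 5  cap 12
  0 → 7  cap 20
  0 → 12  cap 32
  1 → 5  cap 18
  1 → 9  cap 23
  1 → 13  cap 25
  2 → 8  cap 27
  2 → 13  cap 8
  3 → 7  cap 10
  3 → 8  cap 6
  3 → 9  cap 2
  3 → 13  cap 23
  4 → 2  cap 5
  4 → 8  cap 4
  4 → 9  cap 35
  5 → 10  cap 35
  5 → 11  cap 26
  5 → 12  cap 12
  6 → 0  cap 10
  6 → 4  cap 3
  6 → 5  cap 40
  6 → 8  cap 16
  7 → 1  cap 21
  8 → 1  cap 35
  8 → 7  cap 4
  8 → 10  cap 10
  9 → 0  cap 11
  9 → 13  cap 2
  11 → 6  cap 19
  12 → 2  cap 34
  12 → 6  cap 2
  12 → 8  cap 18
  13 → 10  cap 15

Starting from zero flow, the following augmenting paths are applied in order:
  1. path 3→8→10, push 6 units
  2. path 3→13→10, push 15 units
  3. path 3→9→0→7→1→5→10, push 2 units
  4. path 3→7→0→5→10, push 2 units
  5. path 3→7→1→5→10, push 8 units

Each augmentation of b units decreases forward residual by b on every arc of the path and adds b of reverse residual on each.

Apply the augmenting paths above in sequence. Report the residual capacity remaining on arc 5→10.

after path 1 (3→8→10, push 6): res(5,10)=35
after path 2 (3→13→10, push 15): res(5,10)=35
after path 3 (3→9→0→7→1→5→10, push 2): res(5,10)=33
after path 4 (3→7→0→5→10, push 2): res(5,10)=31
after path 5 (3→7→1→5→10, push 8): res(5,10)=23

Residual capacity of (5,10): 23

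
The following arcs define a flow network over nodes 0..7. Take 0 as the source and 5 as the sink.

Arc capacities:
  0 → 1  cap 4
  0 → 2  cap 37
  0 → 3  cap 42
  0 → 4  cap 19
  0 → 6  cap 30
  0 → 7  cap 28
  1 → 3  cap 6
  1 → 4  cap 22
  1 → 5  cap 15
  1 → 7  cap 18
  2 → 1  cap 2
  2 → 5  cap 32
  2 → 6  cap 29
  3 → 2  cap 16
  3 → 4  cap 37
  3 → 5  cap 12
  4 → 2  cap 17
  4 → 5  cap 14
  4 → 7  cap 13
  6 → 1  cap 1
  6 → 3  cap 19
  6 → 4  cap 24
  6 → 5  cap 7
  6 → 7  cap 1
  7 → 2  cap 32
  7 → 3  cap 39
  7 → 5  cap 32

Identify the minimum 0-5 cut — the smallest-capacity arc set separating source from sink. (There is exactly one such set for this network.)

Min-cut arcs: {(0,1), (2,1), (2,5), (3,5), (4,5), (6,1), (6,5), (7,5)} (total capacity 104)

augment #1: 0→1→5 push 4
augment #2: 0→2→5 push 32
augment #3: 0→3→5 push 12
augment #4: 0→4→5 push 14
augment #5: 0→6→5 push 7
augment #6: 0→7→5 push 28
augment #7: 0→2→1→5 push 2
augment #8: 0→4→7→5 push 4
augment #9: 0→6→1→5 push 1
max flow = 104; residual-reachable set from 0 gives S-side
cut edges (S→T): {(0,1), (2,1), (2,5), (3,5), (4,5), (6,1), (6,5), (7,5)} total cap 104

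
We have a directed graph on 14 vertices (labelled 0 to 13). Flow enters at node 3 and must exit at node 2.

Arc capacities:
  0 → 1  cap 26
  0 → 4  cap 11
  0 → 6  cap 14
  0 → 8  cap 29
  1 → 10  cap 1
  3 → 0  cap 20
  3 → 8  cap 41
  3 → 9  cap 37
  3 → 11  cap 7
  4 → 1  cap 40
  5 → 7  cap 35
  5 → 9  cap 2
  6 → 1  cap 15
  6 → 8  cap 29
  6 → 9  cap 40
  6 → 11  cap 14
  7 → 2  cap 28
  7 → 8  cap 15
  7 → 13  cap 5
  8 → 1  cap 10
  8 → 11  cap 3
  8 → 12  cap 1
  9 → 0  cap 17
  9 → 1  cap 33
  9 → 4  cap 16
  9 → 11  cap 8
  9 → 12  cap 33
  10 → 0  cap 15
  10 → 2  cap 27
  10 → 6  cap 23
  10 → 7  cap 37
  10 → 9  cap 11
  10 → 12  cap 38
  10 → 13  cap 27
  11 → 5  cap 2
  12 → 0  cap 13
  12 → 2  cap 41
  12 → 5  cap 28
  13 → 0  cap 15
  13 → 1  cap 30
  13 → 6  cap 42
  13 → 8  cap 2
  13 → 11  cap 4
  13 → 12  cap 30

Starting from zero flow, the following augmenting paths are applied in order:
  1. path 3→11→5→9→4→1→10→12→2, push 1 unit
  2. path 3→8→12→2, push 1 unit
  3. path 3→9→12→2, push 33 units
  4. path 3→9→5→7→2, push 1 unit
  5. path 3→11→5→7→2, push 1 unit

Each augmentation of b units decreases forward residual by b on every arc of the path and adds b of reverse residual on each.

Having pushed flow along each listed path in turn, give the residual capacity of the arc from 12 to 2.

Residual capacity of (12,2): 6

after path 1 (3→11→5→9→4→1→10→12→2, push 1): res(12,2)=40
after path 2 (3→8→12→2, push 1): res(12,2)=39
after path 3 (3→9→12→2, push 33): res(12,2)=6
after path 4 (3→9→5→7→2, push 1): res(12,2)=6
after path 5 (3→11→5→7→2, push 1): res(12,2)=6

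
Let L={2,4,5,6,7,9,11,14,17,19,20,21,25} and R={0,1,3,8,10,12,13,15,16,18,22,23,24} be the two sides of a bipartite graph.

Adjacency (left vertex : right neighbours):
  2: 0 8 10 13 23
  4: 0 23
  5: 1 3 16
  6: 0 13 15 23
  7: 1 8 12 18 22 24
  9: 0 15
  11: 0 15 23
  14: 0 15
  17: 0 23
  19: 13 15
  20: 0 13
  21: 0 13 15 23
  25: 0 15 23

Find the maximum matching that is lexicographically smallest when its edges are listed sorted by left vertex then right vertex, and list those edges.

|M| = 7 (so the lex-smallest maximum matching has 7 edges)
process left vertices in ascending order; for each, take the smallest-labelled available neighbour that still permits 7 edges overall, or leave it unmatched if none does
lex-smallest matching: {2-8, 4-0, 5-1, 6-13, 7-12, 9-15, 11-23}

Lex-smallest maximum matching: {(2,8), (4,0), (5,1), (6,13), (7,12), (9,15), (11,23)}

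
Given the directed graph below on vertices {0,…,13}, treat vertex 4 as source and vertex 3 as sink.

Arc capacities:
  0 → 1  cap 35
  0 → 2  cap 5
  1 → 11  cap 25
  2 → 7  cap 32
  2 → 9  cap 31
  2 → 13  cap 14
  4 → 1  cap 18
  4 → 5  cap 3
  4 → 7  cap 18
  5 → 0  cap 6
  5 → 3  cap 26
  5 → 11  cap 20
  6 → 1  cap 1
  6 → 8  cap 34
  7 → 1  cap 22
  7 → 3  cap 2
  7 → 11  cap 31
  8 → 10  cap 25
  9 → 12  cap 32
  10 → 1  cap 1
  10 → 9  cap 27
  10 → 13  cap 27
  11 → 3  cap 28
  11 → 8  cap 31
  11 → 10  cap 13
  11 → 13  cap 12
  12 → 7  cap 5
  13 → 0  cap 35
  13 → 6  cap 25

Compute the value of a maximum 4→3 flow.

augment #1: 4→5→3 bottleneck 3, total now 3
augment #2: 4→7→3 bottleneck 2, total now 5
augment #3: 4→1→11→3 bottleneck 18, total now 23
augment #4: 4→7→11→3 bottleneck 10, total now 33

Maximum flow value: 33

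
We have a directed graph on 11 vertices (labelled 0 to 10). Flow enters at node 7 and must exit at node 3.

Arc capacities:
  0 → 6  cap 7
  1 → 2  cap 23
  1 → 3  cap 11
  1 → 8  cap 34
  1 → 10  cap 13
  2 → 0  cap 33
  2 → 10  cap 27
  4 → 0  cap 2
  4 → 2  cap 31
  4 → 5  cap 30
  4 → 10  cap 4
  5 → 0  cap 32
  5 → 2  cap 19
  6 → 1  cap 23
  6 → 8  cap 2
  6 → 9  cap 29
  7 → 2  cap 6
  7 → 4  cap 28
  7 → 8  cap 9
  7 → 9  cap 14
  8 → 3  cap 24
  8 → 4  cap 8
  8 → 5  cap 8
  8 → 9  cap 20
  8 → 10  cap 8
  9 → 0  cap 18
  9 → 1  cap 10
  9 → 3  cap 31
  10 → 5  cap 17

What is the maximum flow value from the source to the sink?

Maximum flow value: 30

augment #1: 7→8→3 bottleneck 9, total now 9
augment #2: 7→9→3 bottleneck 14, total now 23
augment #3: 7→2→0→6→1→3 bottleneck 6, total now 29
augment #4: 7→4→0→6→1→3 bottleneck 1, total now 30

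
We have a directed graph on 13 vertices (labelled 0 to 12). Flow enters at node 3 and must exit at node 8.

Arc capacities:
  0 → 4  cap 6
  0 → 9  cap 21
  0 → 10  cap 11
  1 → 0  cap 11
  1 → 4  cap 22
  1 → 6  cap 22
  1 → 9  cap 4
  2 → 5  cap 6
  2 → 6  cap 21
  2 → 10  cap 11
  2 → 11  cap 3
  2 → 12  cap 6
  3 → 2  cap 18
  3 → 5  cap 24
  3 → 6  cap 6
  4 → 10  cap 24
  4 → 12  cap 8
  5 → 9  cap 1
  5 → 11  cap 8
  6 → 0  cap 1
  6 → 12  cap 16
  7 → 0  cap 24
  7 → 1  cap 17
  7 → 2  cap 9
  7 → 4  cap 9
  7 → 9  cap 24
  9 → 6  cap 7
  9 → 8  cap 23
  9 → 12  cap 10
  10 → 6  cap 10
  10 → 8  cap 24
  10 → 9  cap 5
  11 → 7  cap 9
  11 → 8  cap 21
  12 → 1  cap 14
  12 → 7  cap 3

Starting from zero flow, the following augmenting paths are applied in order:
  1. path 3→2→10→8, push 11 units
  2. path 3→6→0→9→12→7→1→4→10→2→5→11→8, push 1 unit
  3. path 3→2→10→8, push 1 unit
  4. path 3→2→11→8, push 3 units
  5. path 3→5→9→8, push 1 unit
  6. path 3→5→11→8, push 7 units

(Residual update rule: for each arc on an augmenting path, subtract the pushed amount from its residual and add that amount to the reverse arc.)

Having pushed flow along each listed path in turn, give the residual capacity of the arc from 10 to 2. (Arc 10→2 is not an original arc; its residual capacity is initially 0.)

Residual capacity of (10,2): 11

after path 1 (3→2→10→8, push 11): res(10,2)=11
after path 2 (3→6→0→9→12→7→1→4→10→2→5→11→8, push 1): res(10,2)=10
after path 3 (3→2→10→8, push 1): res(10,2)=11
after path 4 (3→2→11→8, push 3): res(10,2)=11
after path 5 (3→5→9→8, push 1): res(10,2)=11
after path 6 (3→5→11→8, push 7): res(10,2)=11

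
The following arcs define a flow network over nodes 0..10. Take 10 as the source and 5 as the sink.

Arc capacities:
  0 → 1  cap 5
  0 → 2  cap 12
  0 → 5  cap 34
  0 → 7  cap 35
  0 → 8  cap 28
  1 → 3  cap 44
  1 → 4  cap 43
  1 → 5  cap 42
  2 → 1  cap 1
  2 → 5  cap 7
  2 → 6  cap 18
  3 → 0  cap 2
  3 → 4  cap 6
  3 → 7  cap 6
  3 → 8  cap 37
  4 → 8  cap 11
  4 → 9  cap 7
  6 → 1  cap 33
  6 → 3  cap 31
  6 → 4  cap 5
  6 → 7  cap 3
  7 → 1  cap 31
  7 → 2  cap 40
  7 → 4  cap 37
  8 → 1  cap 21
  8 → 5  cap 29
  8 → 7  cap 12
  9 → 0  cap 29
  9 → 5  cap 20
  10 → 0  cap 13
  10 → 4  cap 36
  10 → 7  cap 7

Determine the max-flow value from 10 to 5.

Maximum flow value: 38

augment #1: 10→0→5 bottleneck 13, total now 13
augment #2: 10→4→8→5 bottleneck 11, total now 24
augment #3: 10→4→9→5 bottleneck 7, total now 31
augment #4: 10→7→1→5 bottleneck 7, total now 38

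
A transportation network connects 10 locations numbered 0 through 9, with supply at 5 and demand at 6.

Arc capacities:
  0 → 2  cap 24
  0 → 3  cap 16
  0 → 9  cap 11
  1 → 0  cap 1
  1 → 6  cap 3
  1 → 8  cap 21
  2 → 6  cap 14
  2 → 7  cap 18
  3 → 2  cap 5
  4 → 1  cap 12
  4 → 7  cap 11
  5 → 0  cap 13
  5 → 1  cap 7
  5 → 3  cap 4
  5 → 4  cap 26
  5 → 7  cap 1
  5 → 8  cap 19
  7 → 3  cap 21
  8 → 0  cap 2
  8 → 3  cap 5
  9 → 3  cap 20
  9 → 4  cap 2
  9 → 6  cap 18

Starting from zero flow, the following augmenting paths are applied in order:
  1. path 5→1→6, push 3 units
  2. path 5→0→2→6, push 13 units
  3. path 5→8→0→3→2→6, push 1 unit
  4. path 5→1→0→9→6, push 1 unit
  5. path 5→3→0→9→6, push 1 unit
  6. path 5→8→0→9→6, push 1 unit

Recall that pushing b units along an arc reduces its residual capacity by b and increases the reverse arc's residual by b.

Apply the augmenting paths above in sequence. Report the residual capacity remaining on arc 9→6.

Residual capacity of (9,6): 15

after path 1 (5→1→6, push 3): res(9,6)=18
after path 2 (5→0→2→6, push 13): res(9,6)=18
after path 3 (5→8→0→3→2→6, push 1): res(9,6)=18
after path 4 (5→1→0→9→6, push 1): res(9,6)=17
after path 5 (5→3→0→9→6, push 1): res(9,6)=16
after path 6 (5→8→0→9→6, push 1): res(9,6)=15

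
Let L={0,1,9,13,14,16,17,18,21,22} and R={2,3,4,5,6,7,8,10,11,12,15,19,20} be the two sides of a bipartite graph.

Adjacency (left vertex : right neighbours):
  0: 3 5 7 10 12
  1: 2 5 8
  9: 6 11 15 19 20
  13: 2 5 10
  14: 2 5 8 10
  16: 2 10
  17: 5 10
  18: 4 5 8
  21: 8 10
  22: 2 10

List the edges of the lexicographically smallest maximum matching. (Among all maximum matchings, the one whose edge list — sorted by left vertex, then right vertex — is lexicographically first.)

Lex-smallest maximum matching: {(0,3), (1,2), (9,6), (13,5), (14,8), (16,10), (18,4)}

|M| = 7 (so the lex-smallest maximum matching has 7 edges)
process left vertices in ascending order; for each, take the smallest-labelled available neighbour that still permits 7 edges overall, or leave it unmatched if none does
lex-smallest matching: {0-3, 1-2, 9-6, 13-5, 14-8, 16-10, 18-4}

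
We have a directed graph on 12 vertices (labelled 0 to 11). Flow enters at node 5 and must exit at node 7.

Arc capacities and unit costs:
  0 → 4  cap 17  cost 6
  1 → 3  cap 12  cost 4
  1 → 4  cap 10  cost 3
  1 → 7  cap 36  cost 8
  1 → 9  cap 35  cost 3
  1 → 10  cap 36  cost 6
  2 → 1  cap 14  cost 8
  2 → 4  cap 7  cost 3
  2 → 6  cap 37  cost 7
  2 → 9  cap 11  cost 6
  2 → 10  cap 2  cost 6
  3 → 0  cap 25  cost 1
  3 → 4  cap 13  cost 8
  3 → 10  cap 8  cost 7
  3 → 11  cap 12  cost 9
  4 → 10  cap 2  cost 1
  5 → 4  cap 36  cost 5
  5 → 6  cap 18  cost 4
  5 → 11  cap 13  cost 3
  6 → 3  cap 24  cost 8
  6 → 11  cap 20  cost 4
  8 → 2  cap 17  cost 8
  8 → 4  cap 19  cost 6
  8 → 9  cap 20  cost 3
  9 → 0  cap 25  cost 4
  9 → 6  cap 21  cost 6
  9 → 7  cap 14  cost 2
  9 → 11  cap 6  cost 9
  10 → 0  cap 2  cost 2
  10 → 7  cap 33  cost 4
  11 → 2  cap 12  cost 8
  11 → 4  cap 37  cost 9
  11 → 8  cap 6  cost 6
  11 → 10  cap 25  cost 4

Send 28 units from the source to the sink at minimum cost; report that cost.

shortest-cost path #1: 5→4→10→7 push 2 @ unit cost 10 (adds 20)
shortest-cost path #2: 5→11→10→7 push 13 @ unit cost 11 (adds 143)
shortest-cost path #3: 5→6→11→10→7 push 12 @ unit cost 16 (adds 192)
shortest-cost path #4: 5→6→11→8→9→7 push 1 @ unit cost 19 (adds 19)
total cost = 374

Minimum cost for 28 units: 374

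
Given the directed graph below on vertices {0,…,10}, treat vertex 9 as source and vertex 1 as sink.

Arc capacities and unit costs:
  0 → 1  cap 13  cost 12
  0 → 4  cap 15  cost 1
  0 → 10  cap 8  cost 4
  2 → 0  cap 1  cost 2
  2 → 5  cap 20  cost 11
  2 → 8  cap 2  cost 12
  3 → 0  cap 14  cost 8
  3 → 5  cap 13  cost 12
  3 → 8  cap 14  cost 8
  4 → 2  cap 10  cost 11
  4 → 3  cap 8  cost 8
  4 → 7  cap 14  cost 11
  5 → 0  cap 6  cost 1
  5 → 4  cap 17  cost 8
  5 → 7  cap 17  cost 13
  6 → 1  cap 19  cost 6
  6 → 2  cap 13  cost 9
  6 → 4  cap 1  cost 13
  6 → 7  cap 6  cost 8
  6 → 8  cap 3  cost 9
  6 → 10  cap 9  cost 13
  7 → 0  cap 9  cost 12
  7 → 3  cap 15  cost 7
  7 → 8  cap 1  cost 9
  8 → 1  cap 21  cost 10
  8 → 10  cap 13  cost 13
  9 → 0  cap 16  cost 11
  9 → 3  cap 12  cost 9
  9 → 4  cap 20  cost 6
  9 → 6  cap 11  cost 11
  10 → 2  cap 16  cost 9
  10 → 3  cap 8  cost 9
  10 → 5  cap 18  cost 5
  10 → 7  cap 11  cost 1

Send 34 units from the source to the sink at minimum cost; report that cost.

Minimum cost for 34 units: 756

shortest-cost path #1: 9→6→1 push 11 @ unit cost 17 (adds 187)
shortest-cost path #2: 9→0→1 push 13 @ unit cost 23 (adds 299)
shortest-cost path #3: 9→3→8→1 push 10 @ unit cost 27 (adds 270)
total cost = 756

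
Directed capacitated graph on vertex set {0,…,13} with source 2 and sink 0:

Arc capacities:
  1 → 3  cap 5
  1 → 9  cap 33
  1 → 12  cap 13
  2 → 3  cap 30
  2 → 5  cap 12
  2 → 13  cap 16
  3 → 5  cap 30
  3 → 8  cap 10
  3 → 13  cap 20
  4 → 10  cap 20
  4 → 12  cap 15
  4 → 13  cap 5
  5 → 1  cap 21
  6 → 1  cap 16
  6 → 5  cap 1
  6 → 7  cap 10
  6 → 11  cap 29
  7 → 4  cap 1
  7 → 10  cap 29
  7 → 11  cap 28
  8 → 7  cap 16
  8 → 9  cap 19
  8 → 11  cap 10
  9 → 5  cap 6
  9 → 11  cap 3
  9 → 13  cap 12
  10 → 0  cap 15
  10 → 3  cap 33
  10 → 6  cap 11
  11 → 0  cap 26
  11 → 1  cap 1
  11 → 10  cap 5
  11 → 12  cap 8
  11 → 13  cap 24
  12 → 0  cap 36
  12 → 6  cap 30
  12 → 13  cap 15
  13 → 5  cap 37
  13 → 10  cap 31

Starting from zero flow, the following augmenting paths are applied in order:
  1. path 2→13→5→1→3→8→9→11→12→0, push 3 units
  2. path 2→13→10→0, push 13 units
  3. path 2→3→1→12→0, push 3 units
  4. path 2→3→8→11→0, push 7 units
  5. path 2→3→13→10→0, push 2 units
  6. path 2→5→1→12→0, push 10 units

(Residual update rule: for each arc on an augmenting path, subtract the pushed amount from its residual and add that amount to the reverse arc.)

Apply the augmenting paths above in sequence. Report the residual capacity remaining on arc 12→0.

after path 1 (2→13→5→1→3→8→9→11→12→0, push 3): res(12,0)=33
after path 2 (2→13→10→0, push 13): res(12,0)=33
after path 3 (2→3→1→12→0, push 3): res(12,0)=30
after path 4 (2→3→8→11→0, push 7): res(12,0)=30
after path 5 (2→3→13→10→0, push 2): res(12,0)=30
after path 6 (2→5→1→12→0, push 10): res(12,0)=20

Residual capacity of (12,0): 20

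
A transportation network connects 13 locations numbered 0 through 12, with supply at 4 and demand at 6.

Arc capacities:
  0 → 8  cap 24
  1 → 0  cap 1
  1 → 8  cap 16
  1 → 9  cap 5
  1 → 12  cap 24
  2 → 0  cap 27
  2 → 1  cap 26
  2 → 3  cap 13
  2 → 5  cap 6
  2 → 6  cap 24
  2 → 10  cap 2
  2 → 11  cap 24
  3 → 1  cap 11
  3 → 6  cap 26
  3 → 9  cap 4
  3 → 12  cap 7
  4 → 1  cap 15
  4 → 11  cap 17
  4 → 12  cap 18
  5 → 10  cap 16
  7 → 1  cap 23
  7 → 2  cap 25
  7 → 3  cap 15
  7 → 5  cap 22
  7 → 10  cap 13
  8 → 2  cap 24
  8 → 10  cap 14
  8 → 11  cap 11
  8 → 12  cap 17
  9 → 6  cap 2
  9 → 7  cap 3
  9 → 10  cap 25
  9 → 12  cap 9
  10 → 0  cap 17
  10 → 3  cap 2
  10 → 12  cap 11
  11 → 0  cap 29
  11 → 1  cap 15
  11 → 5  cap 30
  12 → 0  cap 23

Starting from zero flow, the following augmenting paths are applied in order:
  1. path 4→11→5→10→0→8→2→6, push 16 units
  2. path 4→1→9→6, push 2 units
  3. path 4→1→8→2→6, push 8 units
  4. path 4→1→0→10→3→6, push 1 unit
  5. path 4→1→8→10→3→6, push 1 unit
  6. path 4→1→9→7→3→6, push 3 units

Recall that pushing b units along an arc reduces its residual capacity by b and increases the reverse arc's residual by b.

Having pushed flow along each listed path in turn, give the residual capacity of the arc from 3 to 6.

after path 1 (4→11→5→10→0→8→2→6, push 16): res(3,6)=26
after path 2 (4→1→9→6, push 2): res(3,6)=26
after path 3 (4→1→8→2→6, push 8): res(3,6)=26
after path 4 (4→1→0→10→3→6, push 1): res(3,6)=25
after path 5 (4→1→8→10→3→6, push 1): res(3,6)=24
after path 6 (4→1→9→7→3→6, push 3): res(3,6)=21

Residual capacity of (3,6): 21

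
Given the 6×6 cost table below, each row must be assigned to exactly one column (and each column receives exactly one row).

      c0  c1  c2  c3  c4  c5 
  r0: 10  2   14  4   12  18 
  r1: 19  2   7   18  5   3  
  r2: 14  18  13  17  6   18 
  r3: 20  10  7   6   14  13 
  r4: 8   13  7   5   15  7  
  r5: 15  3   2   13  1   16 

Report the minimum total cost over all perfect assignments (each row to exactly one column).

optimal assignment: row0→col1 (cost 2), row1→col5 (cost 3), row2→col4 (cost 6), row3→col3 (cost 6), row4→col0 (cost 8), row5→col2 (cost 2)
total = 2 + 3 + 6 + 6 + 8 + 2 = 27

Minimum assignment cost: 27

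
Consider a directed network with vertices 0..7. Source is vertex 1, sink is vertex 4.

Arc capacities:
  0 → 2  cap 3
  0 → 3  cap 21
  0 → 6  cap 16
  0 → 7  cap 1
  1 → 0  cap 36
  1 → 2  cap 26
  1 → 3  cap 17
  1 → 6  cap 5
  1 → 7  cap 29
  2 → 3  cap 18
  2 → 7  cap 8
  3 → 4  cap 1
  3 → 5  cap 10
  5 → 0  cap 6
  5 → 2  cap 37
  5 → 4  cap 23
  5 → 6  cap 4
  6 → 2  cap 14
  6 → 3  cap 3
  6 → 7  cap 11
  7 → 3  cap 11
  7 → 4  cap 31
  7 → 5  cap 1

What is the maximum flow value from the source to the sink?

Maximum flow value: 43

augment #1: 1→3→4 bottleneck 1, total now 1
augment #2: 1→7→4 bottleneck 29, total now 30
augment #3: 1→0→7→4 bottleneck 1, total now 31
augment #4: 1→2→7→4 bottleneck 1, total now 32
augment #5: 1→3→5→4 bottleneck 10, total now 42
augment #6: 1→2→7→5→4 bottleneck 1, total now 43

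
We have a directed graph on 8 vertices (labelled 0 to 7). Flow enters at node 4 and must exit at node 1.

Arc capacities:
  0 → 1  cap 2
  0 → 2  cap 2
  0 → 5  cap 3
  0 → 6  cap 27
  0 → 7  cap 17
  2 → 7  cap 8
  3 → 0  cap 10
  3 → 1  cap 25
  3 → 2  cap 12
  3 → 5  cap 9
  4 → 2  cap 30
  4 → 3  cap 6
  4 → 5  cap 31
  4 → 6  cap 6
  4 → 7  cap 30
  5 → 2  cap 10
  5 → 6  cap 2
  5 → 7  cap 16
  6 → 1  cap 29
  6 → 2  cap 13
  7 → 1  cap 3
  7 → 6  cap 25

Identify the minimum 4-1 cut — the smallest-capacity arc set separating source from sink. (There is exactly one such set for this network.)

Min-cut arcs: {(4,3), (6,1), (7,1)} (total capacity 38)

augment #1: 4→3→1 push 6
augment #2: 4→6→1 push 6
augment #3: 4→7→1 push 3
augment #4: 4→5→6→1 push 2
augment #5: 4→7→6→1 push 21
max flow = 38; residual-reachable set from 4 gives S-side
cut edges (S→T): {(4,3), (6,1), (7,1)} total cap 38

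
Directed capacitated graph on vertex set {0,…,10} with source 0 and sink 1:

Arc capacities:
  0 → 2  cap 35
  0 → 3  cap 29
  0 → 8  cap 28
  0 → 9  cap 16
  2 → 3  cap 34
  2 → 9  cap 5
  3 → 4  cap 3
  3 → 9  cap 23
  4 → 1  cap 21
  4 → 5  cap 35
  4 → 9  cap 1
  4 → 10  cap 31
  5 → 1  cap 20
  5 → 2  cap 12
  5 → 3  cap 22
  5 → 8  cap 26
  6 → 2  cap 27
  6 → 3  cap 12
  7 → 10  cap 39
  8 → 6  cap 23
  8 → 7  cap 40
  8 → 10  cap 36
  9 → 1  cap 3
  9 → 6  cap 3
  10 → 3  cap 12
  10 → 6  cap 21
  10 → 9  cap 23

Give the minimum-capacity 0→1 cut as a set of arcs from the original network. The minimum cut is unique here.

Min-cut arcs: {(3,4), (9,1)} (total capacity 6)

augment #1: 0→9→1 push 3
augment #2: 0→3→4→1 push 3
max flow = 6; residual-reachable set from 0 gives S-side
cut edges (S→T): {(3,4), (9,1)} total cap 6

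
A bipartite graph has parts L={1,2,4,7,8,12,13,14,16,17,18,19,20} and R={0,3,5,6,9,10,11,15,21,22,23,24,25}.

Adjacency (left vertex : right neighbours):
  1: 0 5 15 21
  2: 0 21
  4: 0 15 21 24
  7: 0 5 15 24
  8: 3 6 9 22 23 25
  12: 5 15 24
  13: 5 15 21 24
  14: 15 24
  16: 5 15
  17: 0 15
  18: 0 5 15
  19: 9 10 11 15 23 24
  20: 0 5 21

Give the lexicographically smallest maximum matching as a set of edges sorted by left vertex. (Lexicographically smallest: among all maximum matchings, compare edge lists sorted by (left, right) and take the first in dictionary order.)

|M| = 7 (so the lex-smallest maximum matching has 7 edges)
process left vertices in ascending order; for each, take the smallest-labelled available neighbour that still permits 7 edges overall, or leave it unmatched if none does
lex-smallest matching: {1-0, 2-21, 4-15, 7-5, 8-3, 12-24, 19-9}

Lex-smallest maximum matching: {(1,0), (2,21), (4,15), (7,5), (8,3), (12,24), (19,9)}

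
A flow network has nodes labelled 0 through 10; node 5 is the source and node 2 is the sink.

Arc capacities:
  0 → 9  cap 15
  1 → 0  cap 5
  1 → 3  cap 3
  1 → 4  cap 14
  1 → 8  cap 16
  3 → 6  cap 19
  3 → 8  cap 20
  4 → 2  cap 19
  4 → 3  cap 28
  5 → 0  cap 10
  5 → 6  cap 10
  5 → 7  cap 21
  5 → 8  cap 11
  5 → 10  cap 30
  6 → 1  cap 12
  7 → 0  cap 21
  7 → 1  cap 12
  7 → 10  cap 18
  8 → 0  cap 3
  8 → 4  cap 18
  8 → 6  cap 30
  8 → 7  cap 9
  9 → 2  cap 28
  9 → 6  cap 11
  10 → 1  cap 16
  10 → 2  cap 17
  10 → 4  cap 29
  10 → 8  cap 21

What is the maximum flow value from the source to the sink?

Maximum flow value: 51

augment #1: 5→10→2 bottleneck 17, total now 17
augment #2: 5→0→9→2 bottleneck 10, total now 27
augment #3: 5→8→4→2 bottleneck 11, total now 38
augment #4: 5→10→4→2 bottleneck 8, total now 46
augment #5: 5→7→0→9→2 bottleneck 5, total now 51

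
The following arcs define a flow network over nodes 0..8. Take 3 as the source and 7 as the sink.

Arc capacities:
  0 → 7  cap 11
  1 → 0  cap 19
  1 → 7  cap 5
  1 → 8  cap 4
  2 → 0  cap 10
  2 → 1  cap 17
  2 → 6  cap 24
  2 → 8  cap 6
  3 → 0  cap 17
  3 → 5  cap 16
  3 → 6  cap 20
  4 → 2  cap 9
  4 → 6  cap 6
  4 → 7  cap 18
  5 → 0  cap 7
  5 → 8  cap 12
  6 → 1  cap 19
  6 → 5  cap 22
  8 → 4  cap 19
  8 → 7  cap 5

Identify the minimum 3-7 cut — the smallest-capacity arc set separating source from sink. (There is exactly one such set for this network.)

augment #1: 3→0→7 push 11
augment #2: 3→5→8→7 push 5
augment #3: 3→6→1→7 push 5
augment #4: 3→5→8→4→7 push 7
augment #5: 3→6→1→8→4→7 push 4
max flow = 32; residual-reachable set from 3 gives S-side
cut edges (S→T): {(0,7), (1,7), (1,8), (5,8)} total cap 32

Min-cut arcs: {(0,7), (1,7), (1,8), (5,8)} (total capacity 32)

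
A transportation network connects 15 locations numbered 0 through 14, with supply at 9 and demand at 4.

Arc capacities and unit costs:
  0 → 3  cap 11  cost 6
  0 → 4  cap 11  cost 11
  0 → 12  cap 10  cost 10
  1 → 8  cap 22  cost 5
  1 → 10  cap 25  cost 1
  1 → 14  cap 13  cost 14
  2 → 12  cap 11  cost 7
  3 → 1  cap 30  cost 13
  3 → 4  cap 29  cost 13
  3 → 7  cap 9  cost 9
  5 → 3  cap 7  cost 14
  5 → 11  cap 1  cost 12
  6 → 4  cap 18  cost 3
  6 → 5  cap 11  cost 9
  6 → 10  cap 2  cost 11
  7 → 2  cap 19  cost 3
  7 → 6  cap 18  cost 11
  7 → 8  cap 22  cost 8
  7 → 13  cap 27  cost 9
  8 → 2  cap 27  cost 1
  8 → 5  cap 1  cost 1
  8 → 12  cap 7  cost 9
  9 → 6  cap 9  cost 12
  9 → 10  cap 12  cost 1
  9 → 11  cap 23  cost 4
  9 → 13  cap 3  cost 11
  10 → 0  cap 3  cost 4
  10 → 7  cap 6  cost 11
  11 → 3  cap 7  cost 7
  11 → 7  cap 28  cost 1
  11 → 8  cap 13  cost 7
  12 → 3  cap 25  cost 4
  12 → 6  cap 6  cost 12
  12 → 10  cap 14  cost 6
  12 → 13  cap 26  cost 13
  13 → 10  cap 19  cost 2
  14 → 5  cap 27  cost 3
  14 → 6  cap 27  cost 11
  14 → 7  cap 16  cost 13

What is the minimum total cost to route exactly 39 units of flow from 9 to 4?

shortest-cost path #1: 9→6→4 push 9 @ unit cost 15 (adds 135)
shortest-cost path #2: 9→10→0→4 push 3 @ unit cost 16 (adds 48)
shortest-cost path #3: 9→11→7→6→4 push 9 @ unit cost 19 (adds 171)
shortest-cost path #4: 9→11→3→4 push 7 @ unit cost 24 (adds 168)
shortest-cost path #5: 9→11→7→2→12→3→4 push 7 @ unit cost 32 (adds 224)
shortest-cost path #6: 9→10→7→2→12→3→4 push 4 @ unit cost 39 (adds 156)
total cost = 902

Minimum cost for 39 units: 902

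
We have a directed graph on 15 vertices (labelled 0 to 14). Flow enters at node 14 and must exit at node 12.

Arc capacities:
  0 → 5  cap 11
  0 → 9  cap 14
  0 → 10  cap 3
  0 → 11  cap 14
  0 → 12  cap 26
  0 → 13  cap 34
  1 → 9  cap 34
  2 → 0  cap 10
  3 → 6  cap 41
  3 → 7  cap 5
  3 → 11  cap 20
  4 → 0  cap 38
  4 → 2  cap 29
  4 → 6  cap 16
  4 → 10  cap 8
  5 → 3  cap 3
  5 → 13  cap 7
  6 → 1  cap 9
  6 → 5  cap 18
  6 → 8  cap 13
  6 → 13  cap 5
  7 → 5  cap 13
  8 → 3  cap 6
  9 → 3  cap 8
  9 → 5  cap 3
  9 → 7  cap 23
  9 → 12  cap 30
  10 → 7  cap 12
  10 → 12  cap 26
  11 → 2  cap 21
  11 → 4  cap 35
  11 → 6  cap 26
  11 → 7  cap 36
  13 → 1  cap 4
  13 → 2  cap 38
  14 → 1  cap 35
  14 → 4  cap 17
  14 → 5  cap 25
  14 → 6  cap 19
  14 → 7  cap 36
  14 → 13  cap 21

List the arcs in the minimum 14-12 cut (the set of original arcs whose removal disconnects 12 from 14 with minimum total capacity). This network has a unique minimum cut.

Min-cut arcs: {(0,10), (0,12), (4,10), (9,12)} (total capacity 67)

augment #1: 14→1→9→12 push 30
augment #2: 14→4→0→12 push 17
augment #3: 14→13→2→0→12 push 9
augment #4: 14→13→2→0→10→12 push 1
augment #5: 14→5→3→11→4→10→12 push 3
augment #6: 14→1→9→3→11→4→10→12 push 4
augment #7: 14→6→8→3→11→4→10→12 push 1
augment #8: 14→6→8→3→11→4→0→10→12 push 2
max flow = 67; residual-reachable set from 14 gives S-side
cut edges (S→T): {(0,10), (0,12), (4,10), (9,12)} total cap 67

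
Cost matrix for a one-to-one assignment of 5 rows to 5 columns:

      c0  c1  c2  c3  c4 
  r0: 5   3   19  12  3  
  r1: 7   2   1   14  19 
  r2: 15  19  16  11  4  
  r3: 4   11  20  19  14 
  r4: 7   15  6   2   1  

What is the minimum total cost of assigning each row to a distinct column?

optimal assignment: row0→col1 (cost 3), row1→col2 (cost 1), row2→col4 (cost 4), row3→col0 (cost 4), row4→col3 (cost 2)
total = 3 + 1 + 4 + 4 + 2 = 14

Minimum assignment cost: 14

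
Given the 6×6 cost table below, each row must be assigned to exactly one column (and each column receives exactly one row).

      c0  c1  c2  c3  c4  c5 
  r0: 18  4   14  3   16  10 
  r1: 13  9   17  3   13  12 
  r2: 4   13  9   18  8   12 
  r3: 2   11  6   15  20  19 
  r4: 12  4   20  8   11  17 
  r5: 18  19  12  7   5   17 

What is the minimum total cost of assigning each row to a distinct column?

optimal assignment: row0→col5 (cost 10), row1→col3 (cost 3), row2→col0 (cost 4), row3→col2 (cost 6), row4→col1 (cost 4), row5→col4 (cost 5)
total = 10 + 3 + 4 + 6 + 4 + 5 = 32

Minimum assignment cost: 32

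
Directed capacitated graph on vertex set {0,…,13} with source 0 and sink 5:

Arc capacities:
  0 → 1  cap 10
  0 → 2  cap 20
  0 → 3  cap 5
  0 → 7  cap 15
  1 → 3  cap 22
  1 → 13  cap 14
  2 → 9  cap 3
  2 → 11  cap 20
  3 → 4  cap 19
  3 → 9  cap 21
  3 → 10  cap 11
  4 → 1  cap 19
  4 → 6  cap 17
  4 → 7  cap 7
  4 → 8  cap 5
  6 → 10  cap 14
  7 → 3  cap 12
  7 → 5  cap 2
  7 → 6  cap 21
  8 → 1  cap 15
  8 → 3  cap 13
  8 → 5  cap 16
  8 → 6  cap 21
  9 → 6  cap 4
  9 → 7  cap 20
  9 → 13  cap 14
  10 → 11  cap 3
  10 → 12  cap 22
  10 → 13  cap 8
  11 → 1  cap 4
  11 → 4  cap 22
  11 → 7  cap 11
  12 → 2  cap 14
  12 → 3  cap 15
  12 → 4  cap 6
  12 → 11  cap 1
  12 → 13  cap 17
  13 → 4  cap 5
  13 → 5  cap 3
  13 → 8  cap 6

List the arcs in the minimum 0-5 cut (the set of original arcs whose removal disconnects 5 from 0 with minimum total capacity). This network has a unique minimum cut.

Min-cut arcs: {(4,8), (7,5), (13,5), (13,8)} (total capacity 16)

augment #1: 0→7→5 push 2
augment #2: 0→1→13→5 push 3
augment #3: 0→1→13→8→5 push 6
augment #4: 0→3→4→8→5 push 5
max flow = 16; residual-reachable set from 0 gives S-side
cut edges (S→T): {(4,8), (7,5), (13,5), (13,8)} total cap 16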